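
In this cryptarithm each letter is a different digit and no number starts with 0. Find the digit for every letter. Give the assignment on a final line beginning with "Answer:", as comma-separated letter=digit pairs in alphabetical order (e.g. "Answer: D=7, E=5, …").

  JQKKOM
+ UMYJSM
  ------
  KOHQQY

Step 1. [col 1: M + M ≡ Y (mod 10)] M=6 is one option consistent with column 1 (M + M ≡ Y (mod 10), carry-in 0) — take it ⇒ M=6.
Step 2. [col 1: M + M ≡ Y (mod 10)] column 1: given M=6, carry-in 0, and digits 6 already taken and all letters distinct, M+M≡Y (mod 10) forces Y=2, so Y=2.
Step 3. [col 2: O + S ≡ Q (mod 10)] no forcing yet in column 2 (carry-in 1); O=4 is free and consistent — try it. So O=4.
Step 4. [col 2: O + S ≡ Q (mod 10)] no forcing yet in column 2 (carry-in 1); Q=8 is free and consistent — try it ⇒ Q=8.
Step 5. [col 2: O + S ≡ Q (mod 10)] in column 2 we have O+S≡Q with carry-in 1; given O=4, Q=8 and digits 2,4,6,8 already taken and all letters distinct, that pins S to 3. So S=3.
Step 6. [col 3: K + J ≡ Q (mod 10)] no forcing yet in column 3 (carry-in 0); J=1 is free and consistent — try it. So J=1.
Step 7. [col 3: K + J ≡ Q (mod 10)] in column 3 we have K+J≡Q with carry-in 0; given J=1, Q=8 and digits 1,2,3,4,6,8 already taken and all letters distinct, that pins K to 7 ⇒ K=7.
Step 8. [col 4: K + Y ≡ H (mod 10)] from column 4 (K=7, Y=2, carry-in 0, digits 1,2,3,4,6,7,8 already taken and all letters distinct): H must equal 9. So H=9.
Step 9. [col 6: J + U ≡ K (mod 10)] from column 6 (J=1, K=7, carry-in 1, digits 1,2,3,4,6,7,8,9 already taken and all letters distinct): U must equal 5, so U=5.

Answer: H=9, J=1, K=7, M=6, O=4, Q=8, S=3, U=5, Y=2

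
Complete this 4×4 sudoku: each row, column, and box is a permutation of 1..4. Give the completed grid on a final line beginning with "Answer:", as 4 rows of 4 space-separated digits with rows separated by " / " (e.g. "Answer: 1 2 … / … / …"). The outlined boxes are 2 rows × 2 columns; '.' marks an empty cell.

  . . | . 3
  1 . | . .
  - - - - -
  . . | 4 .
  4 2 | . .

Step 1. [r4c4∈{1}] r4c4 has the single candidate 1 ⇒ r4c4=1.
Step 2. [r2c2∈{3,4}] in row 2, 3 fits only at r2c2, so r2c2=3.
Step 3. [r2c3∈{2}] nothing but 2 survives at r2c3. So r2c3=2.
Step 4. [r2c4∈{4}] r2c4 has the single candidate 4, so r2c4=4.
Step 5. [r4c3∈{3}] r4c3 is down to just 3 ⇒ r4c3=3.
Step 6. [r1c2∈{4}] r1c2 is down to just 4, so r1c2=4.
Step 7. [r1c1∈{2}] r1c1 is down to just 2, so r1c1=2.
Step 8. [r3c1∈{3}] r3c1 has the single candidate 3 ⇒ r3c1=3.
Step 9. [r3c2∈{1}] only 1 remains possible at r3c2 ⇒ r3c2=1.
Step 10. [r1c3∈{1}] r1c3 has the single candidate 1, so r1c3=1.
Step 11. [r3c4∈{2}] r3c4 has the single candidate 2, so r3c4=2.

Answer: 2 4 1 3 / 1 3 2 4 / 3 1 4 2 / 4 2 3 1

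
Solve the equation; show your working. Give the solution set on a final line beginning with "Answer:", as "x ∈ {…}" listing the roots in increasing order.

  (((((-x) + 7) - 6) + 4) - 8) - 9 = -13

Step 1. [(((((-x) + 7) - 6) + 4) - 8) - 9 = -13] add 9: x sits inside (… - 9), so sub: ((((-x) + 7) - 6) + 4) - 8 = -4.
Step 2. [((((-x) + 7) - 6) + 4) - 8 = -4] the outer -8 inverts by adding 8. So sub: (((-x) + 7) - 6) + 4 = 4.
Step 3. [(((-x) + 7) - 6) + 4 = 4] the outer +4 inverts by subtracting 4 ⇒ sub: ((-x) + 7) - 6 = 0.
Step 4. [((-x) + 7) - 6 = 0] 6 comes off first (add 6) ⇒ sub: (-x) + 7 = 6.
Step 5. [(-x) + 7 = 6] the outer +7 inverts by subtracting 7, so sub: -x = -1.
Step 6. [-x = -1] flip signs both sides, so neg: x = 1.

Answer: x ∈ {1}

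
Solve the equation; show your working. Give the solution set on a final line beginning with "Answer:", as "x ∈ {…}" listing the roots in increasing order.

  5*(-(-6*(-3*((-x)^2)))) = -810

Step 1. [5*(-(-6*(-3*((-x)^2)))) = -810] LHS = 5·(…); ÷5 both sides. So div: -(-6*(-3*((-x)^2))) = -162.
Step 2. [-(-6*(-3*((-x)^2))) = -162] LHS negated; negate both sides ⇒ neg: -6*(-3*((-x)^2)) = 162.
Step 3. [-6*(-3*((-x)^2)) = 162] divide by the outer -6, so div: -3*((-x)^2) = -27.
Step 4. [-3*((-x)^2) = -27] LHS = -3·(…); ÷-3 both sides ⇒ div: (-x)^2 = 9.
Step 5. [(-x)^2 = 9] LHS squared, RHS 9 ≥ 0: apply √ (±), so sqrt: -x = 3 or -3.
Step 6. [-x = 3 or -3] flip signs both sides, so neg: x = -3 or 3.

Answer: x ∈ {-3, 3}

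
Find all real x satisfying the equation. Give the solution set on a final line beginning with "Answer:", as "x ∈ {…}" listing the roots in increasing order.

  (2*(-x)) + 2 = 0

Step 1. [(2*(-x)) + 2 = 0] common factor 2 (LHS and 0) — divide through, so factor: (-x) + 1 = 0.
Step 2. [(-x) + 1 = 0] subtract 1: x sits inside (… + 1), so sub: -x = -1.
Step 3. [-x = -1] flip signs both sides ⇒ neg: x = 1.

Answer: x ∈ {1}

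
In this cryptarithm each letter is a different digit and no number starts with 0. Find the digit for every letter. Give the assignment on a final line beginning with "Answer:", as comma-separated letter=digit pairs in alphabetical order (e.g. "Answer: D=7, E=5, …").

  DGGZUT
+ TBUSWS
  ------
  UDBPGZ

Step 1. [col 1: T + S ≡ Z (mod 10)] T=5 is one option consistent with column 1 (T + S ≡ Z (mod 10), carry-in 0) — take it, so T=5.
Step 2. [col 1: T + S ≡ Z (mod 10)] S=3 is one option consistent with column 1 (T + S ≡ Z (mod 10), carry-in 0) — take it, so S=3.
Step 3. [col 1: T + S ≡ Z (mod 10)] from column 1 (T=5, S=3, carry-in 0, digits 3,5 already taken and all letters distinct): Z must equal 8. So Z=8.
Step 4. [col 2: U + W ≡ G (mod 10)] no forcing yet in column 2 (carry-in 0); G=6 is free and consistent — try it. So G=6.
Step 5. [col 2: U + W ≡ G (mod 10)] W=9 is one option consistent with column 2 (U + W ≡ G (mod 10), carry-in 0) — take it. So W=9.
Step 6. [col 2: U + W ≡ G (mod 10)] column 2 reads U+W+carry(0)=G with W=9, G=6; with digits 3,5,6,8,9 already taken and all letters distinct, the only value for U is 7, so U=7.
Step 7. [col 3: Z + S ≡ P (mod 10)] from column 3 (Z=8, S=3, carry-in 1, digits 3,5,6,7,8,9 already taken and all letters distinct): P must equal 2. So P=2.
Step 8. [col 4: G + U ≡ B (mod 10)] in column 4 we have G+U≡B with carry-in 1; given G=6, U=7 and digits 2,3,5,6,7,8,9 already taken and all letters distinct, that pins B to 4. So B=4.
Step 9. [col 5: G + B ≡ D (mod 10)] column 5: given G=6, B=4, carry-in 1, and digits 2,3,4,5,6,7,8,9 already taken and all letters distinct, G+B≡D (mod 10) forces D=1. So D=1.

Answer: B=4, D=1, G=6, P=2, S=3, T=5, U=7, W=9, Z=8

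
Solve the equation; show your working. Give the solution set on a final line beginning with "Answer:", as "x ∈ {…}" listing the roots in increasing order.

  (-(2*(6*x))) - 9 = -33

Step 1. [(-(2*(6*x))) - 9 = -33] -9 is outermost — add 9 both sides, so sub: -(2*(6*x)) = -24.
Step 2. [-(2*(6*x)) = -24] LHS negated; negate both sides, so neg: 2*(6*x) = 24.
Step 3. [2*(6*x) = 24] LHS = 2·(…); ÷2 both sides, so div: 6*x = 12.
Step 4. [6*x = 12] leading coefficient 6: divide by 6 ⇒ div: x = 2.

Answer: x ∈ {2}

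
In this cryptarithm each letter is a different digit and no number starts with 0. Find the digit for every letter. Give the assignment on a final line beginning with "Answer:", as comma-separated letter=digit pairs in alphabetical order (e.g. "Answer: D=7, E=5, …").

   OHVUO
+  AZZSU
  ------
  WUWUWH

Step 1. [col 1: O + U ≡ H (mod 10)] several values work for U in column 1 (O + U ≡ H (mod 10), carry-in 0); try U=2. So U=2.
Step 2. [col 1: O + U ≡ H (mod 10)] no forcing yet in column 1 (carry-in 0); O=5 is free and consistent — try it, so O=5.
Step 3. [W] the sum has 6 digits but both addends have 5; that extra leading digit W is the final carry, namely 1. So W=1.
Step 4. [col 1: O + U ≡ H (mod 10)] column 1 reads O+U+carry(0)=H with O=5, U=2; with digits 1,2,5 already taken and all letters distinct, the only value for H is 7 ⇒ H=7.
Step 5. [col 2: U + S ≡ W (mod 10)] column 2 reads U+S+carry(0)=W with U=2, W=1; with digits 1,2,5,7 already taken and all letters distinct, the only value for S is 9 ⇒ S=9.
Step 6. [col 3: V + Z ≡ U (mod 10)] several values work for V in column 3 (V + Z ≡ U (mod 10), carry-in 1); try V=8, so V=8.
Step 7. [col 3: V + Z ≡ U (mod 10)] column 3 reads V+Z+carry(1)=U with V=8, U=2; with digits 1,2,5,7,8,9 already taken and all letters distinct, the only value for Z is 3. So Z=3.
Step 8. [col 5: O + A ≡ U (mod 10)] in column 5 we have O+A≡U with carry-in 1; given O=5, U=2 and digits 1,2,3,5,7,8,9 already taken and all letters distinct, that pins A to 6 ⇒ A=6.

Answer: A=6, H=7, O=5, S=9, U=2, V=8, W=1, Z=3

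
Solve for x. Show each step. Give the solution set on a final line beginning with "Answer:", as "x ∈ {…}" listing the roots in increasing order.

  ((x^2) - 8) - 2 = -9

Step 1. [((x^2) - 8) - 2 = -9] 2 comes off first (add 2). So sub: (x^2) - 8 = -7.
Step 2. [(x^2) - 8 = -7] -8 is outermost — add 8 both sides. So sub: x^2 = 1.
Step 3. [x^2 = 1] √ both sides: 1 ≥ 0 gives two branches, so sqrt: x = 1 or -1.

Answer: x ∈ {-1, 1}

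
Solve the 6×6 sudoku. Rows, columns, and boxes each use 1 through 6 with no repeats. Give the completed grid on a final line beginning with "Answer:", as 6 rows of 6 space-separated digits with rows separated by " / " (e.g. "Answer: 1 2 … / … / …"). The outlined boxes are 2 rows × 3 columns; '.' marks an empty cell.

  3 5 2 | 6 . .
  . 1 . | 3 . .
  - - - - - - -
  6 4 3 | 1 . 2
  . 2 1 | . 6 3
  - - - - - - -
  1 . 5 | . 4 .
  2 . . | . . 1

Step 1. [r3c5∈{5}] r3c5 is down to just 5 ⇒ r3c5=5.
Step 2. [r2c3∈{4,6}] r2c3 is the only open cell in row 2 admitting 6, so r2c3=6.
Step 3. [r6c2∈{3,6}] r6c2 is the only open cell in row 6 admitting 6, so r6c2=6.
Step 4. [r2c1∈{4}] r2c1 is down to just 4 ⇒ r2c1=4.
Step 5. [r1c5∈{1}] only 1 remains possible at r1c5, so r1c5=1.
Step 6. [r6c4∈{5}] only 5 remains possible at r6c4, so r6c4=5.
Step 7. [r1c6∈{4}] nothing but 4 survives at r1c6. So r1c6=4.
Step 8. [r2c5∈{2}] only 2 remains possible at r2c5 ⇒ r2c5=2.
Step 9. [r2c6∈{5}] r2c6 has the single candidate 5 ⇒ r2c6=5.
Step 10. [r5c6∈{6}] r5c6 is down to just 6, so r5c6=6.
Step 11. [r6c3∈{4}] nothing but 4 survives at r6c3. So r6c3=4.
Step 12. [r6c5∈{3}] r6c5's peers cover all but 3, so r6c5=3.
Step 13. [r5c4∈{2}] only 2 remains possible at r5c4. So r5c4=2.
Step 14. [r5c2∈{3}] nothing but 3 survives at r5c2 ⇒ r5c2=3.
Step 15. [r4c4∈{4}] r4c4 is down to just 4, so r4c4=4.
Step 16. [r4c1∈{5}] r4c1's peers cover all but 5, so r4c1=5.

Answer: 3 5 2 6 1 4 / 4 1 6 3 2 5 / 6 4 3 1 5 2 / 5 2 1 4 6 3 / 1 3 5 2 4 6 / 2 6 4 5 3 1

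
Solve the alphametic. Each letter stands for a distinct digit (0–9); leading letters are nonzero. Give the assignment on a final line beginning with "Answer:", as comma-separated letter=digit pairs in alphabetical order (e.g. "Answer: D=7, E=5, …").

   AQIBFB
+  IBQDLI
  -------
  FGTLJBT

Step 1. [col 1: B + I ≡ T (mod 10)] column 1 (B + I ≡ T (mod 10), carry-in 0) doesn't pin I yet; pick I=6 and continue, so I=6.
Step 2. [col 1: B + I ≡ T (mod 10)] no forcing yet in column 1 (carry-in 0); B=3 is free and consistent — try it, so B=3.
Step 3. [F] the sum has 7 digits but both addends have 6; that extra leading digit F is the final carry, namely 1, so F=1.
Step 4. [col 1: B + I ≡ T (mod 10)] in column 1 we have B+I≡T with carry-in 0; given B=3, I=6 and digits 1,3,6 already taken and all letters distinct, that pins T to 9 ⇒ T=9.
Step 5. [col 2: F + L ≡ B (mod 10)] column 2 reads F+L+carry(0)=B with F=1, B=3; with digits 1,3,6,9 already taken and all letters distinct, the only value for L is 2, so L=2.
Step 6. [col 3: B + D ≡ J (mod 10)] column 3 (B + D ≡ J (mod 10), carry-in 0) doesn't pin D yet; pick D=7 and continue, so D=7.
Step 7. [col 3: B + D ≡ J (mod 10)] column 3 reads B+D+carry(0)=J with B=3, D=7; with digits 1,2,3,6,7,9 already taken and all letters distinct, the only value for J is 0. So J=0.
Step 8. [col 4: I + Q ≡ L (mod 10)] from column 4 (I=6, L=2, carry-in 1, digits 0,1,2,3,6,7,9 already taken and all letters distinct): Q must equal 5, so Q=5.
Step 9. [col 6: A + I ≡ G (mod 10)] column 6: given I=6, carry-in 0, and digits 0,1,2,3,5,6,7,9 already taken and all letters distinct, A+I≡G (mod 10) forces A=8, so A=8.
Step 10. [col 6: A + I ≡ G (mod 10)] column 6 reads A+I+carry(0)=G with A=8, I=6; with digits 0,1,2,3,5,6,7,8,9 already taken and all letters distinct, the only value for G is 4, so G=4.

Answer: A=8, B=3, D=7, F=1, G=4, I=6, J=0, L=2, Q=5, T=9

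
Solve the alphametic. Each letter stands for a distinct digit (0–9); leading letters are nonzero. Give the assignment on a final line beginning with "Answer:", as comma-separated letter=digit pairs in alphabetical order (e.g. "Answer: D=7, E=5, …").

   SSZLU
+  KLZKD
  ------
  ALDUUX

Step 1. [col 1: U + D ≡ X (mod 10)] several values work for X in column 1 (U + D ≡ X (mod 10), carry-in 0); try X=2, so X=2.
Step 2. [A] A is the leading digit of a 6-digit sum of two 5-digit numbers; the final carry is exactly 1. So A=1.
Step 3. [col 1: U + D ≡ X (mod 10)] U=8 is one option consistent with column 1 (U + D ≡ X (mod 10), carry-in 0) — take it ⇒ U=8.
Step 4. [col 1: U + D ≡ X (mod 10)] from column 1 (U=8, X=2, carry-in 0, digits 1,2,8 already taken and all letters distinct): D must equal 4. So D=4.
Step 5. [col 2: L + K ≡ U (mod 10)] several values work for L in column 2 (L + K ≡ U (mod 10), carry-in 1); try L=0 ⇒ L=0.
Step 6. [col 2: L + K ≡ U (mod 10)] column 2: given L=0, U=8, carry-in 1, and digits 0,1,2,4,8 already taken and all letters distinct, L+K≡U (mod 10) forces K=7 ⇒ K=7.
Step 7. [col 3: Z + Z ≡ U (mod 10)] in column 3 we have Z+Z≡U with carry-in 0; given U=8 and digits 0,1,2,4,7,8 already taken and all letters distinct, that pins Z to 9 ⇒ Z=9.
Step 8. [col 4: S + L ≡ D (mod 10)] in column 4 we have S+L≡D with carry-in 1; given L=0, D=4 and digits 0,1,2,4,7,8,9 already taken and all letters distinct, that pins S to 3 ⇒ S=3.

Answer: A=1, D=4, K=7, L=0, S=3, U=8, X=2, Z=9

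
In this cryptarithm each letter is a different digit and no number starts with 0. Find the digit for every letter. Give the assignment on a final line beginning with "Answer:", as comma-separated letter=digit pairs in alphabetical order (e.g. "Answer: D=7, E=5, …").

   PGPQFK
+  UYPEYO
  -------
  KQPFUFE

Step 1. [col 1: K + O ≡ E (mod 10)] column 1 (K + O ≡ E (mod 10), carry-in 0) doesn't pin K yet; pick K=1 and continue ⇒ K=1.
Step 2. [col 1: K + O ≡ E (mod 10)] column 1 (K + O ≡ E (mod 10), carry-in 0) doesn't pin E yet; pick E=3 and continue, so E=3.
Step 3. [col 1: K + O ≡ E (mod 10)] in column 1 we have K+O≡E with carry-in 0; given K=1, E=3 and digits 1,3 already taken and all letters distinct, that pins O to 2. So O=2.
Step 4. [col 2: F + Y ≡ F (mod 10)] in column 2 we have F+Y≡F with carry-in 0; given nothing yet and digits 1,2,3 already taken and all letters distinct, that pins Y to 0 ⇒ Y=0.
Step 5. [col 2: F + Y ≡ F (mod 10)] F=4 is one option consistent with column 2 (F + Y ≡ F (mod 10), carry-in 0) — take it, so F=4.
Step 6. [col 3: Q + E ≡ U (mod 10)] several values work for Q in column 3 (Q + E ≡ U (mod 10), carry-in 0); try Q=5 ⇒ Q=5.
Step 7. [col 3: Q + E ≡ U (mod 10)] column 3: given Q=5, E=3, carry-in 0, and digits 0,1,2,3,4,5 already taken and all letters distinct, Q+E≡U (mod 10) forces U=8, so U=8.
Step 8. [col 4: P + P ≡ F (mod 10)] from column 4 (F=4, carry-in 0, digits 0,1,2,3,4,5,8 already taken and all letters distinct): P must equal 7, so P=7.
Step 9. [col 5: G + Y ≡ P (mod 10)] in column 5 we have G+Y≡P with carry-in 1; given Y=0, P=7 and digits 0,1,2,3,4,5,7,8 already taken and all letters distinct, that pins G to 6. So G=6.

Answer: E=3, F=4, G=6, K=1, O=2, P=7, Q=5, U=8, Y=0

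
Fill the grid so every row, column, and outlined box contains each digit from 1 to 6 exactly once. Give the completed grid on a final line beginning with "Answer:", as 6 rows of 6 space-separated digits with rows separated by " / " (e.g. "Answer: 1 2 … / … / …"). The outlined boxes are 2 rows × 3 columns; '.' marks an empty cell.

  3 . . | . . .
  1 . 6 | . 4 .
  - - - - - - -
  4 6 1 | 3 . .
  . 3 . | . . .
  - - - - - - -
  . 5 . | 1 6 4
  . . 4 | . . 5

Step 1. [r6c4∈{2}] only 2 remains possible at r6c4 ⇒ r6c4=2.
Step 2. [r3c6∈{2}] r3c6 has the single candidate 2, so r3c6=2.
Step 3. [r4c1∈{2,5}] across col 1, 5 lands solely at r4c1 ⇒ r4c1=5.
Step 4. [r1c5∈{1,2,5}] col 5 places 2 nowhere but r1c5 ⇒ r1c5=2.
Step 5. [r1c6∈{1,6}] across row 1, 1 lands solely at r1c6 ⇒ r1c6=1.
Step 6. [r1c4∈{5,6}] across row 1, 6 lands solely at r1c4 ⇒ r1c4=6.
Step 7. [r5c3∈{2,3}] r5c3 is the only open cell in row 5 admitting 3, so r5c3=3.
Step 8. [r4c3∈{2}] r4c3 has the single candidate 2. So r4c3=2.
Step 9. [r3c5∈{5}] nothing but 5 survives at r3c5. So r3c5=5.
Step 10. [r6c2∈{1}] nothing but 1 survives at r6c2 ⇒ r6c2=1.
Step 11. [r6c1∈{6}] r6c1 is down to just 6. So r6c1=6.
Step 12. [r2c2∈{2}] nothing but 2 survives at r2c2, so r2c2=2.
Step 13. [r1c2∈{4}] nothing but 4 survives at r1c2 ⇒ r1c2=4.
Step 14. [r4c4∈{4}] only 4 remains possible at r4c4 ⇒ r4c4=4.
Step 15. [r2c4∈{5}] nothing but 5 survives at r2c4, so r2c4=5.
Step 16. [r2c6∈{3}] r2c6 has the single candidate 3. So r2c6=3.
Step 17. [r1c3∈{5}] r1c3 has the single candidate 5, so r1c3=5.
Step 18. [r4c5∈{1}] r4c5 is down to just 1 ⇒ r4c5=1.
Step 19. [r5c1∈{2}] r5c1 has the single candidate 2 ⇒ r5c1=2.
Step 20. [r4c6∈{6}] nothing but 6 survives at r4c6, so r4c6=6.
Step 21. [r6c5∈{3}] r6c5's peers cover all but 3. So r6c5=3.

Answer: 3 4 5 6 2 1 / 1 2 6 5 4 3 / 4 6 1 3 5 2 / 5 3 2 4 1 6 / 2 5 3 1 6 4 / 6 1 4 2 3 5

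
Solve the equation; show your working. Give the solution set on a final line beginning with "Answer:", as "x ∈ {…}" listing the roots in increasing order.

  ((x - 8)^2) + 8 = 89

Step 1. [((x - 8)^2) + 8 = 89] subtract 8: x sits inside (… + 8) ⇒ sub: (x - 8)^2 = 81.
Step 2. [(x - 8)^2 = 81] √ both sides: 81 ≥ 0 gives two branches. So sqrt: x - 8 = 9 or -9.
Step 3. [x - 8 = 9 or -9] add 8: x sits inside (… - 8), so sub: x = 17 or -1.

Answer: x ∈ {-1, 17}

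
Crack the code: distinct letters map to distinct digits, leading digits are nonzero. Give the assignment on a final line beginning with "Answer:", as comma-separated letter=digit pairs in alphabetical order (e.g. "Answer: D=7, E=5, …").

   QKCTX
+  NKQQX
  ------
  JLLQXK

Step 1. [col 1: X + X ≡ K (mod 10)] column 1 (X + X ≡ K (mod 10), carry-in 0) doesn't pin X yet; pick X=8 and continue. So X=8.
Step 2. [J] J is the leading digit of a 6-digit sum of two 5-digit numbers; the final carry is exactly 1, so J=1.
Step 3. [col 1: X + X ≡ K (mod 10)] column 1 reads X+X+carry(0)=K with X=8; with digits 1,8 already taken and all letters distinct, the only value for K is 6. So K=6.
Step 4. [col 2: T + Q ≡ X (mod 10)] several values work for Q in column 2 (T + Q ≡ X (mod 10), carry-in 1); try Q=4, so Q=4.
Step 5. [col 2: T + Q ≡ X (mod 10)] in column 2 we have T+Q≡X with carry-in 1; given Q=4, X=8 and digits 1,4,6,8 already taken and all letters distinct, that pins T to 3, so T=3.
Step 6. [col 3: C + Q ≡ Q (mod 10)] in column 3 we have C+Q≡Q with carry-in 0; given Q=4 and digits 1,3,4,6,8 already taken and all letters distinct, that pins C to 0 ⇒ C=0.
Step 7. [col 4: K + K ≡ L (mod 10)] from column 4 (K=6, carry-in 0, digits 0,1,3,4,6,8 already taken and all letters distinct): L must equal 2 ⇒ L=2.
Step 8. [col 5: Q + N ≡ L (mod 10)] column 5 reads Q+N+carry(1)=L with Q=4, L=2; with digits 0,1,2,3,4,6,8 already taken and all letters distinct, the only value for N is 7. So N=7.

Answer: C=0, J=1, K=6, L=2, N=7, Q=4, T=3, X=8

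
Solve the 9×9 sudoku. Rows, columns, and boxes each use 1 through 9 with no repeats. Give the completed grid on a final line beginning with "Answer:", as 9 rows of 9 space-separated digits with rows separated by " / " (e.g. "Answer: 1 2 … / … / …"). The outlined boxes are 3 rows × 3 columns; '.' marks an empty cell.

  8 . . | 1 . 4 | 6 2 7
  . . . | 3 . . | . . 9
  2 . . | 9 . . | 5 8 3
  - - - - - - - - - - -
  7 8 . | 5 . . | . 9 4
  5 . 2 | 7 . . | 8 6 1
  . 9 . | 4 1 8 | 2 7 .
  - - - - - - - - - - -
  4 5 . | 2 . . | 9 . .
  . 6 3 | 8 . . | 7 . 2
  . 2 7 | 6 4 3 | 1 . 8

Step 1. [r1c5∈{5}] r1c5 has the single candidate 5. So r1c5=5.
Step 2. [r6c3∈{6}] r6c3's peers cover all but 6. So r6c3=6.
Step 3. [r2c8∈{1,4}] across col 8, 1 lands solely at r2c8 ⇒ r2c8=1.
Step 4. [r8c6∈{1,5,9}] in col 6, 5 fits only at r8c6. So r8c6=5.
Step 5. [r2c5∈{2,6,7,8}] 8 has one home in row 2: r2c5 ⇒ r2c5=8.
Step 6. [r5c2∈{3,4}] r5c2 is the only open cell in row 5 admitting 4 ⇒ r5c2=4.
Step 7. [r4c5∈{2,3,6}] 2 has one home in col 5: r4c5, so r4c5=2.
Step 8. [r3c5∈{6,7}] col 5 places 6 nowhere but r3c5. So r3c5=6.
Step 9. [r3c6∈{7}] only 7 remains possible at r3c6. So r3c6=7.
Step 10. [r4c3∈{1}] r4c3 is down to just 1, so r4c3=1.
Step 11. [r8c5∈{9}] r8c5's peers cover all but 9, so r8c5=9.
Step 12. [r3c3∈{4}] only 4 remains possible at r3c3, so r3c3=4.
Step 13. [r2c7∈{4}] nothing but 4 survives at r2c7 ⇒ r2c7=4.
Step 14. [r1c3∈{9}] r1c3's peers cover all but 9, so r1c3=9.
Step 15. [r7c9∈{6}] r7c9 has the single candidate 6. So r7c9=6.
Step 16. [r7c8∈{3}] r7c8 is down to just 3. So r7c8=3.
Step 17. [r4c7∈{3}] r4c7 has the single candidate 3, so r4c7=3.
Step 18. [r1c2∈{3}] r1c2 is down to just 3 ⇒ r1c2=3.
Step 19. [r6c1∈{3}] r6c1 is down to just 3, so r6c1=3.
Step 20. [r3c2∈{1}] r3c2 is down to just 1. So r3c2=1.
Step 21. [r9c1∈{9}] r9c1's peers cover all but 9, so r9c1=9.
Step 22. [r2c6∈{2}] r2c6's peers cover all but 2. So r2c6=2.
Step 23. [r9c8∈{5}] r9c8 has the single candidate 5, so r9c8=5.
Step 24. [r4c6∈{6}] only 6 remains possible at r4c6 ⇒ r4c6=6.
Step 25. [r2c1∈{6}] only 6 remains possible at r2c1. So r2c1=6.
Step 26. [r7c5∈{7}] r7c5 is down to just 7 ⇒ r7c5=7.
Step 27. [r2c3∈{5}] only 5 remains possible at r2c3 ⇒ r2c3=5.
Step 28. [r7c6∈{1}] only 1 remains possible at r7c6, so r7c6=1.
Step 29. [r5c5∈{3}] only 3 remains possible at r5c5 ⇒ r5c5=3.
Step 30. [r8c8∈{4}] r8c8's peers cover all but 4, so r8c8=4.
Step 31. [r5c6∈{9}] r5c6's peers cover all but 9, so r5c6=9.
Step 32. [r2c2∈{7}] r2c2 is down to just 7. So r2c2=7.
Step 33. [r6c9∈{5}] r6c9 has the single candidate 5. So r6c9=5.
Step 34. [r7c3∈{8}] r7c3 is down to just 8 ⇒ r7c3=8.
Step 35. [r8c1∈{1}] r8c1 is down to just 1. So r8c1=1.

Answer: 8 3 9 1 5 4 6 2 7 / 6 7 5 3 8 2 4 1 9 / 2 1 4 9 6 7 5 8 3 / 7 8 1 5 2 6 3 9 4 / 5 4 2 7 3 9 8 6 1 / 3 9 6 4 1 8 2 7 5 / 4 5 8 2 7 1 9 3 6 / 1 6 3 8 9 5 7 4 2 / 9 2 7 6 4 3 1 5 8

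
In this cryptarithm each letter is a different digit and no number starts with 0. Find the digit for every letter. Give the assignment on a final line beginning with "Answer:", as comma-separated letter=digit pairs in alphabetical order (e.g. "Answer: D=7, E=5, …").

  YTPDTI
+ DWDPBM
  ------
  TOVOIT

Step 1. [col 1: I + M ≡ T (mod 10)] several values work for T in column 1 (I + M ≡ T (mod 10), carry-in 0); try T=6. So T=6.
Step 2. [col 1: I + M ≡ T (mod 10)] M=9 is one option consistent with column 1 (I + M ≡ T (mod 10), carry-in 0) — take it. So M=9.
Step 3. [col 1: I + M ≡ T (mod 10)] in column 1 we have I+M≡T with carry-in 0; given M=9, T=6 and digits 6,9 already taken and all letters distinct, that pins I to 7. So I=7.
Step 4. [col 2: T + B ≡ I (mod 10)] in column 2 we have T+B≡I with carry-in 1; given T=6, I=7 and digits 6,7,9 already taken and all letters distinct, that pins B to 0. So B=0.
Step 5. [col 3: D + P ≡ O (mod 10)] no forcing yet in column 3 (carry-in 0); P=8 is free and consistent — try it ⇒ P=8.
Step 6. [col 3: D + P ≡ O (mod 10)] no forcing yet in column 3 (carry-in 0); O=2 is free and consistent — try it. So O=2.
Step 7. [col 3: D + P ≡ O (mod 10)] from column 3 (P=8, O=2, carry-in 0, digits 0,2,6,7,8,9 already taken and all letters distinct): D must equal 4. So D=4.
Step 8. [col 4: P + D ≡ V (mod 10)] from column 4 (P=8, D=4, carry-in 1, digits 0,2,4,6,7,8,9 already taken and all letters distinct): V must equal 3, so V=3.
Step 9. [col 5: T + W ≡ O (mod 10)] column 5: given T=6, O=2, carry-in 1, and digits 0,2,3,4,6,7,8,9 already taken and all letters distinct, T+W≡O (mod 10) forces W=5, so W=5.
Step 10. [col 6: Y + D ≡ T (mod 10)] from column 6 (D=4, T=6, carry-in 1, digits 0,2,3,4,5,6,7,8,9 already taken and all letters distinct): Y must equal 1, so Y=1.

Answer: B=0, D=4, I=7, M=9, O=2, P=8, T=6, V=3, W=5, Y=1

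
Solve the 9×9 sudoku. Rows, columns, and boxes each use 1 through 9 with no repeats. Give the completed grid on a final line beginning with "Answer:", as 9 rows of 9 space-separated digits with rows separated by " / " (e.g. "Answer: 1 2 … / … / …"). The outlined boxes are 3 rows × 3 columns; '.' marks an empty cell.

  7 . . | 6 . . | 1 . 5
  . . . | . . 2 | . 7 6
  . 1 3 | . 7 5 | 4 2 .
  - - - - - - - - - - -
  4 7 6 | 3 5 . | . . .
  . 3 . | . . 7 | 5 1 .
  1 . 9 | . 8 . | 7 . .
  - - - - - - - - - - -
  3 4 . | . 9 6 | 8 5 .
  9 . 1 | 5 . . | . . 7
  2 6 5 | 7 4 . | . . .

Step 1. [r6c6∈{4}] r6c6 has the single candidate 4, so r6c6=4.
Step 2. [r6c4∈{2}] r6c4's peers cover all but 2, so r6c4=2.
Step 3. [r1c5∈{3}] r1c5 has the single candidate 3, so r1c5=3.
Step 4. [r7c9∈{1,2}] row 7 places 2 nowhere but r7c9, so r7c9=2.
Step 5. [r2c4∈{1,4,8,9}] col 4 places 4 nowhere but r2c4, so r2c4=4.
Step 6. [r2c3∈{8}] r2c3 has the single candidate 8, so r2c3=8.
Step 7. [r9c6∈{1,3,8}] r9c6 is the only open cell in row 9 admitting 8, so r9c6=8.
Step 8. [r1c6∈{9}] nothing but 9 survives at r1c6 ⇒ r1c6=9.
Step 9. [r3c9∈{8,9}] r3c9 is the only open cell in row 3 admitting 9 ⇒ r3c9=9.
Step 10. [r8c6∈{3}] nothing but 3 survives at r8c6. So r8c6=3.
Step 11. [r6c9∈{3}] r6c9's peers cover all but 3, so r6c9=3.
Step 12. [r4c9∈{8}] r4c9 has the single candidate 8, so r4c9=8.
Step 13. [r4c8∈{9}] r4c8 is down to just 9, so r4c8=9.
Step 14. [r9c7∈{3,9}] in row 9, 9 fits only at r9c7, so r9c7=9.
Step 15. [r8c8∈{4,6}] across row 8, 4 lands solely at r8c8, so r8c8=4.
Step 16. [r5c3∈{2}] only 2 remains possible at r5c3, so r5c3=2.
Step 17. [r2c1∈{5}] r2c1's peers cover all but 5. So r2c1=5.
Step 18. [r1c3∈{4}] only 4 remains possible at r1c3. So r1c3=4.
Step 19. [r1c8∈{8}] r1c8 has the single candidate 8 ⇒ r1c8=8.
Step 20. [r9c9∈{1}] r9c9's peers cover all but 1 ⇒ r9c9=1.
Step 21. [r6c8∈{6}] r6c8 is down to just 6. So r6c8=6.
Step 22. [r8c7∈{6}] nothing but 6 survives at r8c7 ⇒ r8c7=6.
Step 23. [r5c1∈{8}] nothing but 8 survives at r5c1. So r5c1=8.
Step 24. [r9c8∈{3}] only 3 remains possible at r9c8, so r9c8=3.
Step 25. [r2c2∈{9}] r2c2 is down to just 9. So r2c2=9.
Step 26. [r1c2∈{2}] nothing but 2 survives at r1c2, so r1c2=2.
Step 27. [r5c4∈{9}] r5c4 is down to just 9 ⇒ r5c4=9.
Step 28. [r8c2∈{8}] only 8 remains possible at r8c2 ⇒ r8c2=8.
Step 29. [r3c4∈{8}] r3c4 has the single candidate 8. So r3c4=8.
Step 30. [r6c2∈{5}] only 5 remains possible at r6c2 ⇒ r6c2=5.
Step 31. [r5c5∈{6}] r5c5's peers cover all but 6. So r5c5=6.
Step 32. [r3c1∈{6}] nothing but 6 survives at r3c1. So r3c1=6.
Step 33. [r4c7∈{2}] r4c7 is down to just 2 ⇒ r4c7=2.
Step 34. [r5c9∈{4}] r5c9 is down to just 4, so r5c9=4.
Step 35. [r8c5∈{2}] r8c5 is down to just 2. So r8c5=2.
Step 36. [r2c5∈{1}] r2c5 has the single candidate 1, so r2c5=1.
Step 37. [r4c6∈{1}] r4c6's peers cover all but 1 ⇒ r4c6=1.
Step 38. [r7c4∈{1}] only 1 remains possible at r7c4. So r7c4=1.
Step 39. [r2c7∈{3}] r2c7's peers cover all but 3. So r2c7=3.
Step 40. [r7c3∈{7}] r7c3 is down to just 7 ⇒ r7c3=7.

Answer: 7 2 4 6 3 9 1 8 5 / 5 9 8 4 1 2 3 7 6 / 6 1 3 8 7 5 4 2 9 / 4 7 6 3 5 1 2 9 8 / 8 3 2 9 6 7 5 1 4 / 1 5 9 2 8 4 7 6 3 / 3 4 7 1 9 6 8 5 2 / 9 8 1 5 2 3 6 4 7 / 2 6 5 7 4 8 9 3 1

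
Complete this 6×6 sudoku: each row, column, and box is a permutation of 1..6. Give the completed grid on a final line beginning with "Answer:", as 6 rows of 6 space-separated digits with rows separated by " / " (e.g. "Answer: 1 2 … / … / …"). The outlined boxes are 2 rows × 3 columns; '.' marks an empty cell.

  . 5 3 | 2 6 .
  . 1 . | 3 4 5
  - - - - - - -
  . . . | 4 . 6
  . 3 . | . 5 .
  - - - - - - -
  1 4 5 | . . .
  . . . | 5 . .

Step 1. [r3c2∈{2}] r3c2 has the single candidate 2, so r3c2=2.
Step 2. [r6c1∈{2,3,6}] col 1 places 3 nowhere but r6c1 ⇒ r6c1=3.
Step 3. [r6c3∈{2,6}] across box 5, 2 lands solely at r6c3. So r6c3=2.
Step 4. [r4c4∈{1}] nothing but 1 survives at r4c4 ⇒ r4c4=1.
Step 5. [r2c3∈{6}] nothing but 6 survives at r2c3 ⇒ r2c3=6.
Step 6. [r5c5∈{2,3}] across col 5, 2 lands solely at r5c5, so r5c5=2.
Step 7. [r6c5∈{1}] nothing but 1 survives at r6c5. So r6c5=1.
Step 8. [r4c3∈{4}] r4c3 has the single candidate 4 ⇒ r4c3=4.
Step 9. [r4c1∈{6}] only 6 remains possible at r4c1 ⇒ r4c1=6.
Step 10. [r4c6∈{2}] r4c6's peers cover all but 2. So r4c6=2.
Step 11. [r3c3∈{1}] r3c3 is down to just 1, so r3c3=1.
Step 12. [r5c6∈{3}] r5c6 is down to just 3, so r5c6=3.
Step 13. [r6c6∈{4}] r6c6 has the single candidate 4. So r6c6=4.
Step 14. [r1c6∈{1}] only 1 remains possible at r1c6 ⇒ r1c6=1.
Step 15. [r2c1∈{2}] r2c1 has the single candidate 2. So r2c1=2.
Step 16. [r6c2∈{6}] r6c2 is down to just 6, so r6c2=6.
Step 17. [r5c4∈{6}] r5c4's peers cover all but 6 ⇒ r5c4=6.
Step 18. [r3c5∈{3}] r3c5 has the single candidate 3 ⇒ r3c5=3.
Step 19. [r1c1∈{4}] r1c1 has the single candidate 4 ⇒ r1c1=4.
Step 20. [r3c1∈{5}] r3c1 is down to just 5. So r3c1=5.

Answer: 4 5 3 2 6 1 / 2 1 6 3 4 5 / 5 2 1 4 3 6 / 6 3 4 1 5 2 / 1 4 5 6 2 3 / 3 6 2 5 1 4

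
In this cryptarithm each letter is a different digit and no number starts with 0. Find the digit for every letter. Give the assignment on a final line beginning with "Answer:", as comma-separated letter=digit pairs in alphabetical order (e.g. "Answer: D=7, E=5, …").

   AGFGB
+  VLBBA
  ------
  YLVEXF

Step 1. [col 1: B + A ≡ F (mod 10)] several values work for A in column 1 (B + A ≡ F (mod 10), carry-in 0); try A=9 ⇒ A=9.
Step 2. [col 1: B + A ≡ F (mod 10)] no forcing yet in column 1 (carry-in 0); B=7 is free and consistent — try it. So B=7.
Step 3. [Y] adding two 5-digit numbers gives at most 5+1 digits, and here it does — Y is that final carry and must be 1, so Y=1.
Step 4. [col 1: B + A ≡ F (mod 10)] in column 1 we have B+A≡F with carry-in 0; given B=7, A=9 and digits 1,7,9 already taken and all letters distinct, that pins F to 6, so F=6.
Step 5. [col 2: G + B ≡ X (mod 10)] several values work for G in column 2 (G + B ≡ X (mod 10), carry-in 1); try G=0 ⇒ G=0.
Step 6. [col 2: G + B ≡ X (mod 10)] from column 2 (G=0, B=7, carry-in 1, digits 0,1,6,7,9 already taken and all letters distinct): X must equal 8 ⇒ X=8.
Step 7. [col 3: F + B ≡ E (mod 10)] column 3: given F=6, B=7, carry-in 0, and digits 0,1,6,7,8,9 already taken and all letters distinct, F+B≡E (mod 10) forces E=3. So E=3.
Step 8. [col 4: G + L ≡ V (mod 10)] in column 4 we have G+L≡V with carry-in 1; given G=0 and digits 0,1,3,6,7,8,9 already taken and all letters distinct, that pins L to 4 ⇒ L=4.
Step 9. [col 4: G + L ≡ V (mod 10)] from column 4 (G=0, L=4, carry-in 1, digits 0,1,3,4,6,7,8,9 already taken and all letters distinct): V must equal 5, so V=5.

Answer: A=9, B=7, E=3, F=6, G=0, L=4, V=5, X=8, Y=1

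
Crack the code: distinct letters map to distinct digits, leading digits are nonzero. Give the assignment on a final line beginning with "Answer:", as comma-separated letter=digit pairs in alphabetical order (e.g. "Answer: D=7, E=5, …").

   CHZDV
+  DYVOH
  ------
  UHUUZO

Step 1. [col 1: V + H ≡ O (mod 10)] V=2 is one option consistent with column 1 (V + H ≡ O (mod 10), carry-in 0) — take it. So V=2.
Step 2. [U] U is the leading digit of a 6-digit sum of two 5-digit numbers; the final carry is exactly 1 ⇒ U=1.
Step 3. [col 1: V + H ≡ O (mod 10)] no forcing yet in column 1 (carry-in 0); H=3 is free and consistent — try it. So H=3.
Step 4. [col 1: V + H ≡ O (mod 10)] column 1: given V=2, H=3, carry-in 0, and digits 1,2,3 already taken and all letters distinct, V+H≡O (mod 10) forces O=5 ⇒ O=5.
Step 5. [col 2: D + O ≡ Z (mod 10)] Z=9 is one option consistent with column 2 (D + O ≡ Z (mod 10), carry-in 0) — take it ⇒ Z=9.
Step 6. [col 2: D + O ≡ Z (mod 10)] column 2: given O=5, Z=9, carry-in 0, and digits 1,2,3,5,9 already taken and all letters distinct, D+O≡Z (mod 10) forces D=4. So D=4.
Step 7. [col 4: H + Y ≡ U (mod 10)] column 4 reads H+Y+carry(1)=U with H=3, U=1; with digits 1,2,3,4,5,9 already taken and all letters distinct, the only value for Y is 7, so Y=7.
Step 8. [col 5: C + D ≡ H (mod 10)] in column 5 we have C+D≡H with carry-in 1; given D=4, H=3 and digits 1,2,3,4,5,7,9 already taken and all letters distinct, that pins C to 8 ⇒ C=8.

Answer: C=8, D=4, H=3, O=5, U=1, V=2, Y=7, Z=9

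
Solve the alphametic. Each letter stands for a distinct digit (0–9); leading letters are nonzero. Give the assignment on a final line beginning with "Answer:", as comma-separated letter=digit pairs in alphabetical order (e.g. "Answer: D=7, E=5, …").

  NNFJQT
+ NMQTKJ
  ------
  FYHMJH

Step 1. [col 1: T + J ≡ H (mod 10)] several values work for T in column 1 (T + J ≡ H (mod 10), carry-in 0); try T=6, so T=6.
Step 2. [col 1: T + J ≡ H (mod 10)] column 1 (T + J ≡ H (mod 10), carry-in 0) doesn't pin J yet; pick J=2 and continue, so J=2.
Step 3. [col 1: T + J ≡ H (mod 10)] in column 1 we have T+J≡H with carry-in 0; given T=6, J=2 and digits 2,6 already taken and all letters distinct, that pins H to 8 ⇒ H=8.
Step 4. [col 2: Q + K ≡ J (mod 10)] Q=5 is one option consistent with column 2 (Q + K ≡ J (mod 10), carry-in 0) — take it. So Q=5.
Step 5. [col 2: Q + K ≡ J (mod 10)] column 2: given Q=5, J=2, carry-in 0, and digits 2,5,6,8 already taken and all letters distinct, Q+K≡J (mod 10) forces K=7, so K=7.
Step 6. [col 3: J + T ≡ M (mod 10)] column 3 reads J+T+carry(1)=M with J=2, T=6; with digits 2,5,6,7,8 already taken and all letters distinct, the only value for M is 9, so M=9.
Step 7. [col 4: F + Q ≡ H (mod 10)] column 4 reads F+Q+carry(0)=H with Q=5, H=8; with digits 2,5,6,7,8,9 already taken and all letters distinct, the only value for F is 3 ⇒ F=3.
Step 8. [col 5: N + M ≡ Y (mod 10)] from column 5 (M=9, carry-in 0, digits 2,3,5,6,7,8,9 already taken and all letters distinct): N must equal 1, so N=1.
Step 9. [col 5: N + M ≡ Y (mod 10)] in column 5 we have N+M≡Y with carry-in 0; given N=1, M=9 and digits 1,2,3,5,6,7,8,9 already taken and all letters distinct, that pins Y to 0. So Y=0.

Answer: F=3, H=8, J=2, K=7, M=9, N=1, Q=5, T=6, Y=0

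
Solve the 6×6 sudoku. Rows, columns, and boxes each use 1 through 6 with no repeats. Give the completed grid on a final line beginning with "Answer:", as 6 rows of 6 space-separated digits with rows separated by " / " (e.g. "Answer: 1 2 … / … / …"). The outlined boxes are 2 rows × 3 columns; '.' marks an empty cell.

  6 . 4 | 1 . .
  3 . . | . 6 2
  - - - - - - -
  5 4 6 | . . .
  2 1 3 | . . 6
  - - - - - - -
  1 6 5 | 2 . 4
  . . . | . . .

Step 1. [r5c5∈{3}] nothing but 3 survives at r5c5 ⇒ r5c5=3.
Step 2. [r1c5∈{5}] only 5 remains possible at r1c5, so r1c5=5.
Step 3. [r6c5∈{1}] r6c5's peers cover all but 1, so r6c5=1.
Step 4. [r4c4∈{4,5}] in row 4, 5 fits only at r4c4 ⇒ r4c4=5.
Step 5. [r1c2∈{2}] nothing but 2 survives at r1c2 ⇒ r1c2=2.
Step 6. [r1c6∈{3}] only 3 remains possible at r1c6. So r1c6=3.
Step 7. [r6c6∈{5}] r6c6 is down to just 5. So r6c6=5.
Step 8. [r6c4∈{6}] r6c4's peers cover all but 6. So r6c4=6.
Step 9. [r6c3∈{2}] r6c3 is down to just 2 ⇒ r6c3=2.
Step 10. [r4c5∈{4}] r4c5 has the single candidate 4 ⇒ r4c5=4.
Step 11. [r6c1∈{4}] r6c1 has the single candidate 4, so r6c1=4.
Step 12. [r2c2∈{5}] r2c2 has the single candidate 5. So r2c2=5.
Step 13. [r3c4∈{3}] only 3 remains possible at r3c4. So r3c4=3.
Step 14. [r2c3∈{1}] r2c3 has the single candidate 1, so r2c3=1.
Step 15. [r2c4∈{4}] r2c4 is down to just 4 ⇒ r2c4=4.
Step 16. [r3c6∈{1}] r3c6 has the single candidate 1 ⇒ r3c6=1.
Step 17. [r6c2∈{3}] r6c2's peers cover all but 3 ⇒ r6c2=3.
Step 18. [r3c5∈{2}] nothing but 2 survives at r3c5 ⇒ r3c5=2.

Answer: 6 2 4 1 5 3 / 3 5 1 4 6 2 / 5 4 6 3 2 1 / 2 1 3 5 4 6 / 1 6 5 2 3 4 / 4 3 2 6 1 5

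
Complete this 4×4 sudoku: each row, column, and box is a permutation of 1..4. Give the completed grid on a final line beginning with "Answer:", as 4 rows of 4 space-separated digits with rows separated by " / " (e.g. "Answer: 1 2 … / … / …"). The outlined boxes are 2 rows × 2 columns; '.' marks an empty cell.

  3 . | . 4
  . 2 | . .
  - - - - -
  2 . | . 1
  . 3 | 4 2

Step 1. [r1c2∈{1}] r1c2's peers cover all but 1. So r1c2=1.
Step 2. [r3c3∈{3}] r3c3 is down to just 3. So r3c3=3.
Step 3. [r3c2∈{4}] r3c2 is down to just 4, so r3c2=4.
Step 4. [r2c3∈{1}] r2c3's peers cover all but 1, so r2c3=1.
Step 5. [r1c3∈{2}] nothing but 2 survives at r1c3, so r1c3=2.
Step 6. [r2c4∈{3}] r2c4 has the single candidate 3. So r2c4=3.
Step 7. [r4c1∈{1}] r4c1 has the single candidate 1 ⇒ r4c1=1.
Step 8. [r2c1∈{4}] only 4 remains possible at r2c1, so r2c1=4.

Answer: 3 1 2 4 / 4 2 1 3 / 2 4 3 1 / 1 3 4 2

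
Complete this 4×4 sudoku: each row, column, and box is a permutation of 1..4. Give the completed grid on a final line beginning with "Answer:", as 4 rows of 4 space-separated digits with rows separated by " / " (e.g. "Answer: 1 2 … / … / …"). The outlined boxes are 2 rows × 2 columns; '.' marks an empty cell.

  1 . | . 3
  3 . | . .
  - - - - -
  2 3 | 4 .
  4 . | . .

Step 1. [r1c3∈{2}] r1c3 has the single candidate 2 ⇒ r1c3=2.
Step 2. [r3c4∈{1}] r3c4 has the single candidate 1 ⇒ r3c4=1.
Step 3. [r2c2∈{2,4}] row 2 places 2 nowhere but r2c2 ⇒ r2c2=2.
Step 4. [r4c3∈{3}] r4c3 is down to just 3 ⇒ r4c3=3.
Step 5. [r2c4∈{4}] r2c4's peers cover all but 4, so r2c4=4.
Step 6. [r4c4∈{2}] r4c4's peers cover all but 2 ⇒ r4c4=2.
Step 7. [r4c2∈{1}] r4c2's peers cover all but 1, so r4c2=1.
Step 8. [r1c2∈{4}] r1c2 is down to just 4. So r1c2=4.
Step 9. [r2c3∈{1}] r2c3 is down to just 1 ⇒ r2c3=1.

Answer: 1 4 2 3 / 3 2 1 4 / 2 3 4 1 / 4 1 3 2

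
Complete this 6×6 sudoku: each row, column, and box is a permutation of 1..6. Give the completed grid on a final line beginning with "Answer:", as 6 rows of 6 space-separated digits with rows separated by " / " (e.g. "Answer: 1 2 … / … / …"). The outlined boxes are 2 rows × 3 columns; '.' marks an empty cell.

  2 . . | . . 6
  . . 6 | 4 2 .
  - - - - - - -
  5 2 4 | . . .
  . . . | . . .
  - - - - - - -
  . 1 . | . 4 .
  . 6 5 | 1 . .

Step 1. [r4c2∈{3}] r4c2 has the single candidate 3, so r4c2=3.
Step 2. [r6c5∈{3}] r6c5 has the single candidate 3 ⇒ r6c5=3.
Step 3. [r5c4∈{2,5,6}] across row 5, 6 lands solely at r5c4 ⇒ r5c4=6.
Step 4. [r4c3∈{1}] r4c3 is down to just 1, so r4c3=1.
Step 5. [r5c6∈{2,5}] 5 has one home in row 5: r5c6. So r5c6=5.
Step 6. [r1c5∈{1,5}] r1c5 is the only open cell in row 1 admitting 1, so r1c5=1.
Step 7. [r2c6∈{3}] r2c6 is down to just 3 ⇒ r2c6=3.
Step 8. [r4c4∈{2,5}] across col 4, 2 lands solely at r4c4. So r4c4=2.
Step 9. [r4c1∈{6}] r4c1's peers cover all but 6, so r4c1=6.
Step 10. [r1c3∈{3}] only 3 remains possible at r1c3 ⇒ r1c3=3.
Step 11. [r1c4∈{5}] r1c4 is down to just 5, so r1c4=5.
Step 12. [r6c6∈{2}] nothing but 2 survives at r6c6. So r6c6=2.
Step 13. [r4c5∈{5}] nothing but 5 survives at r4c5. So r4c5=5.
Step 14. [r1c2∈{4}] r1c2 is down to just 4. So r1c2=4.
Step 15. [r3c6∈{1}] r3c6's peers cover all but 1, so r3c6=1.
Step 16. [r6c1∈{4}] r6c1 is down to just 4 ⇒ r6c1=4.
Step 17. [r2c1∈{1}] r2c1 has the single candidate 1, so r2c1=1.
Step 18. [r2c2∈{5}] nothing but 5 survives at r2c2. So r2c2=5.
Step 19. [r5c3∈{2}] r5c3 has the single candidate 2. So r5c3=2.
Step 20. [r5c1∈{3}] r5c1's peers cover all but 3. So r5c1=3.
Step 21. [r4c6∈{4}] only 4 remains possible at r4c6. So r4c6=4.
Step 22. [r3c5∈{6}] r3c5 is down to just 6. So r3c5=6.
Step 23. [r3c4∈{3}] r3c4 has the single candidate 3, so r3c4=3.

Answer: 2 4 3 5 1 6 / 1 5 6 4 2 3 / 5 2 4 3 6 1 / 6 3 1 2 5 4 / 3 1 2 6 4 5 / 4 6 5 1 3 2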